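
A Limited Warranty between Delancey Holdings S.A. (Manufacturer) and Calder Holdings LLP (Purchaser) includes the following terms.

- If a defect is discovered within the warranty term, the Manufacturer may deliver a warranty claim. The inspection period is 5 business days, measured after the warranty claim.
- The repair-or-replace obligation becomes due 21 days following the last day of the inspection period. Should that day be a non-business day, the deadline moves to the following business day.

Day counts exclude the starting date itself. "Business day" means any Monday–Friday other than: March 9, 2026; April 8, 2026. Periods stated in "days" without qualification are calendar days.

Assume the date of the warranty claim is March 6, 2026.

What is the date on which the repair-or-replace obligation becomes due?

From Friday, March 6, 2026, 5 business days (Mar 10, Mar 11, Mar 12, Mar 13, Mar 16, skipping weekends and the listed holiday on Mar 9) brings us to Monday, March 16, 2026, which is the last day of the inspection period.
The date on which the repair-or-replace obligation becomes due: March 16, 2026 + 21 days = April 6, 2026. April 6, 2026 is a Monday and is not a listed holiday, so no roll-forward applies.

April 6, 2026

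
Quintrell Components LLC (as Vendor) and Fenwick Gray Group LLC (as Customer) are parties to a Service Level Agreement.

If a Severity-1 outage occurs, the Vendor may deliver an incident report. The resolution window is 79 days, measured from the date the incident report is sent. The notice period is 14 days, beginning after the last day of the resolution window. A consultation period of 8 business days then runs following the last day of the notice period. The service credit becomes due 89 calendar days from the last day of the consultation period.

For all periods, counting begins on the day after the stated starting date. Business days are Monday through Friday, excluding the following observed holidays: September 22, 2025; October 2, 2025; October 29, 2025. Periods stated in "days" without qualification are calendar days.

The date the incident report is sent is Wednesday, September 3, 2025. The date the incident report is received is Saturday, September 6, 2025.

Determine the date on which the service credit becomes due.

March 16, 2026

The last day of the resolution window: 79 calendar days after September 3, 2025 is November 21, 2025.
Adding 14 calendar days to November 21, 2025 gives December 5, 2025, which is the last day of the notice period.
The last day of the consultation period: counting 8 business days from Friday, December 5, 2025 (Dec 8, Dec 9, Dec 10, Dec 11, Dec 12, Dec 15, Dec 16, Dec 17, skipping weekends) reaches Wednesday, December 17, 2025.
The date on which the service credit becomes due: 89 calendar days after December 17, 2025 is March 16, 2026.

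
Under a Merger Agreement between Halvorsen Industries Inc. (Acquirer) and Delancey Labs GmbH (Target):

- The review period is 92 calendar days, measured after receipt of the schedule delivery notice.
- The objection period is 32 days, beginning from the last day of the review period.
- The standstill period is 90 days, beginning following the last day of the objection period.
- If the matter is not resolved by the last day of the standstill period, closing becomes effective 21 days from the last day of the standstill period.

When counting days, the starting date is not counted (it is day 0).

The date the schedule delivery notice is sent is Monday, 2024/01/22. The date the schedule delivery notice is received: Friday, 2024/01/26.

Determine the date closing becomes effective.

The last day of the review period: 2024/01/26 + 92 days = 2024/04/27.
The last day of the objection period: 32 calendar days after 2024/04/27 is 2024/05/29.
The last day of the standstill period: 90 calendar days after 2024/05/29 is 2024/08/27.
The date closing becomes effective: 2024/08/27 + 21 days = 2024/09/17.

2024/09/17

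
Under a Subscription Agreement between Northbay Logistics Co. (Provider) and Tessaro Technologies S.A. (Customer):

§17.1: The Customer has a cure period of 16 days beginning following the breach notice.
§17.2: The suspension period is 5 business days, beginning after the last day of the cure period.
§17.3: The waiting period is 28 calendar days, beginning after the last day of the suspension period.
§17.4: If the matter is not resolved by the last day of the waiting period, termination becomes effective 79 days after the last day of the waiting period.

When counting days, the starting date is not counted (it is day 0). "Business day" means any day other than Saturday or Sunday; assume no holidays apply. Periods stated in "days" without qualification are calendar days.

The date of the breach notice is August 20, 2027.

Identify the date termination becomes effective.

Adding 16 calendar days to August 20, 2027 gives September 5, 2027, which is the last day of the cure period.
The last day of the suspension period: counting 5 business days from Sunday, September 5, 2027 (Sep 6, Sep 7, Sep 8, Sep 9, Sep 10, skipping weekends) reaches Friday, September 10, 2027.
Adding 28 calendar days to September 10, 2027 gives October 8, 2027, which is the last day of the waiting period.
The date termination becomes effective: 79 calendar days after October 8, 2027 is December 26, 2027.

December 26, 2027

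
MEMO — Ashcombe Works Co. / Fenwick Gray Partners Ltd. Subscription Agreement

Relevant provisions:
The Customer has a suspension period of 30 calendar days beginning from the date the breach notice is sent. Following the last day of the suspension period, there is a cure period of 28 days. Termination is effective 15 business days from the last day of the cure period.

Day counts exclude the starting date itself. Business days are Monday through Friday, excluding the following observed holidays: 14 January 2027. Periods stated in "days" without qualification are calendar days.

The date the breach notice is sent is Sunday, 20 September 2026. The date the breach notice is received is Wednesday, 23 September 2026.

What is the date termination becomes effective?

8 December 2026

The last day of the suspension period: 30 calendar days after 20 September 2026 is 20 October 2026.
The last day of the cure period: 20 October 2026 + 28 days = 17 November 2026.
The date termination becomes effective: counting 15 business days from Tuesday, 17 November 2026 (Nov 18, Nov 19, Nov 20, Nov 23, …, Dec 4, Dec 7, Dec 8, skipping weekends) reaches Tuesday, 8 December 2026.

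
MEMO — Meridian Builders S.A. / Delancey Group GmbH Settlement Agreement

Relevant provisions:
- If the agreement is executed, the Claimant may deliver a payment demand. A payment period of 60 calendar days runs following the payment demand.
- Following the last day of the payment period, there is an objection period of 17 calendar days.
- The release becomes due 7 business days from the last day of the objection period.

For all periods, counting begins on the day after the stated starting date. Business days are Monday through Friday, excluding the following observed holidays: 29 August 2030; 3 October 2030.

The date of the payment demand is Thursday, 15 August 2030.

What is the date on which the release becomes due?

Adding 60 calendar days to 15 August 2030 gives 14 October 2030, which is the last day of the payment period.
Adding 17 calendar days to 14 October 2030 gives 31 October 2030, which is the last day of the objection period.
The date on which the release becomes due: 7 business days after Thursday, 31 October 2030, skipping weekends — Nov 1, Nov 4, Nov 5, Nov 6, Nov 7, Nov 8, Nov 11 — lands on Monday, 11 November 2030.

11 November 2030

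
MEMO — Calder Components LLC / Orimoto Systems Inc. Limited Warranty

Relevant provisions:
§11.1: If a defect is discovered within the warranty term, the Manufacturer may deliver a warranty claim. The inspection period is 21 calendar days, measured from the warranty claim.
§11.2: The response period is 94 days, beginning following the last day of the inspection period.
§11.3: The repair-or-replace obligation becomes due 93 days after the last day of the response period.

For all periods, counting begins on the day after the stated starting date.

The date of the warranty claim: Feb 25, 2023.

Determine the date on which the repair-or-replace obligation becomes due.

Sep 21, 2023

The last day of the inspection period: Feb 25, 2023 + 21 days = Mar 18, 2023.
The last day of the response period: 94 calendar days after Mar 18, 2023 is Jun 20, 2023.
The date on which the repair-or-replace obligation becomes due: 93 calendar days after Jun 20, 2023 is Sep 21, 2023.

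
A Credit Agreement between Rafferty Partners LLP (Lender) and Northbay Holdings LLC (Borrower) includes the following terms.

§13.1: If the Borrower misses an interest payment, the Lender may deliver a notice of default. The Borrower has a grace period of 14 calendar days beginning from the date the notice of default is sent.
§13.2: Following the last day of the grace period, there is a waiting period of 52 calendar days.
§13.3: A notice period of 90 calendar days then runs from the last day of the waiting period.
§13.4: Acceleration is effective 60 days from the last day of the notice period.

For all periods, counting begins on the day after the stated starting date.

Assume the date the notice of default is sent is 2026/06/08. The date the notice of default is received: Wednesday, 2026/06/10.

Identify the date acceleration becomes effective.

The last day of the grace period: 14 calendar days after 2026/06/08 is 2026/06/22.
The last day of the waiting period: 2026/06/22 + 52 days = 2026/08/13.
The last day of the notice period: 90 calendar days after 2026/08/13 is 2026/11/11.
The date acceleration becomes effective: 60 calendar days after 2026/11/11 is 2027/01/10.

2027/01/10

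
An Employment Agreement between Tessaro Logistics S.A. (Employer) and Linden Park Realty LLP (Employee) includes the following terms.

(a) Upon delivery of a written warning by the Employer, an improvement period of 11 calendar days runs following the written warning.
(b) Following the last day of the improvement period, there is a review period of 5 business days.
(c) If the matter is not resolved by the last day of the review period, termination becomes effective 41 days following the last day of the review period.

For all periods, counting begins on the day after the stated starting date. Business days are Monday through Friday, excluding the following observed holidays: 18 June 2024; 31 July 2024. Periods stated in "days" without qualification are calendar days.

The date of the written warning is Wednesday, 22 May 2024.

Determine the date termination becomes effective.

The last day of the improvement period: 22 May 2024 + 11 days = 2 June 2024.
The last day of the review period: counting 5 business days from Sunday, 2 June 2024 (Jun 3, Jun 4, Jun 5, Jun 6, Jun 7, skipping weekends) reaches Friday, 7 June 2024.
The date termination becomes effective: 7 June 2024 + 41 days = 18 July 2024.

18 July 2024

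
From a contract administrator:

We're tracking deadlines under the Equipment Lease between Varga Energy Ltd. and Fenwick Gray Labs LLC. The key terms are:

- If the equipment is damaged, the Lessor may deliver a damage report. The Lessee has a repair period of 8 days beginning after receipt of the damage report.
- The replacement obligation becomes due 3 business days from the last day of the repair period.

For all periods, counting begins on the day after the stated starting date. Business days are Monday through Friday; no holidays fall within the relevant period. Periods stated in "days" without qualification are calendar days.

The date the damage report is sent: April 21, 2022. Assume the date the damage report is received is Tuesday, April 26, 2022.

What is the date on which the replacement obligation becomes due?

May 9, 2022

Adding 8 calendar days to April 26, 2022 gives May 4, 2022, which is the last day of the repair period.
The date on which the replacement obligation becomes due: counting 3 business days from Wednesday, May 4, 2022 (May 5, May 6, May 9, skipping weekends) reaches Monday, May 9, 2022.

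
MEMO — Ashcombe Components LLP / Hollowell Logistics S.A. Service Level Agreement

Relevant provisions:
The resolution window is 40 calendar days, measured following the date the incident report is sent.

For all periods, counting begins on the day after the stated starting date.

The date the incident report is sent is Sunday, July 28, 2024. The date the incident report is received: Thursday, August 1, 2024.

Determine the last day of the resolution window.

September 6, 2024

The last day of the resolution window: 40 calendar days after July 28, 2024 is September 6, 2024.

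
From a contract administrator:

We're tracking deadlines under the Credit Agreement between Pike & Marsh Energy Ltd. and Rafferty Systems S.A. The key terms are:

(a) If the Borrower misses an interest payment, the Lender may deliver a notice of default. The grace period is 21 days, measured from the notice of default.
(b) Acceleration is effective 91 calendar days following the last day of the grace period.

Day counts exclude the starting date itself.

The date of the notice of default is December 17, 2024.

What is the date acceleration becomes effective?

April 8, 2025

The last day of the grace period: December 17, 2024 + 21 days = January 7, 2025.
Adding 91 calendar days to January 7, 2025 gives April 8, 2025, which is the date acceleration becomes effective.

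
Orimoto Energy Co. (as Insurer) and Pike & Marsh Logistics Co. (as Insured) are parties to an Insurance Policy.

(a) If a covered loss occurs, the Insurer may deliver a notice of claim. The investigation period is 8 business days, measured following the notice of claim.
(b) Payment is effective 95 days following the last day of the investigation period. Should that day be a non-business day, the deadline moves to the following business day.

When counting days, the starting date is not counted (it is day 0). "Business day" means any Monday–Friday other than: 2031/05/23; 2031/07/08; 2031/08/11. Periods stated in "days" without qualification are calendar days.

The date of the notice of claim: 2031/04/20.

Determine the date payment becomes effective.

The last day of the investigation period: 8 business days after Sunday, 2031/04/20, skipping weekends — Apr 21, Apr 22, Apr 23, Apr 24, Apr 25, Apr 28, Apr 29, Apr 30 — lands on Wednesday, 2031/04/30.
The date payment becomes effective: 95 calendar days after 2031/04/30 is 2031/08/03. That falls on a Sunday, so it rolls to the next business day, Monday, 2031/08/04.

2031/08/04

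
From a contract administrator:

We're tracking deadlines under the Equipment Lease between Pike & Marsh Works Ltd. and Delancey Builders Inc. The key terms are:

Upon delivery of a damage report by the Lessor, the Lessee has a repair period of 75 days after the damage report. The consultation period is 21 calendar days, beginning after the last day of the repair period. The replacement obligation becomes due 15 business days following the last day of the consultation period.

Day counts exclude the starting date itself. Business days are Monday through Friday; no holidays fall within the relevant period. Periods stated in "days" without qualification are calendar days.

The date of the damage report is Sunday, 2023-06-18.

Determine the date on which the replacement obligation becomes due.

2023-10-13

The last day of the repair period: 75 calendar days after 2023-06-18 is 2023-09-01.
The last day of the consultation period: 2023-09-01 + 21 days = 2023-09-22.
The date on which the replacement obligation becomes due: counting 15 business days from Friday, 2023-09-22 (Sep 25, Sep 26, Sep 27, Sep 28, …, Oct 11, Oct 12, Oct 13, skipping weekends) reaches Friday, 2023-10-13.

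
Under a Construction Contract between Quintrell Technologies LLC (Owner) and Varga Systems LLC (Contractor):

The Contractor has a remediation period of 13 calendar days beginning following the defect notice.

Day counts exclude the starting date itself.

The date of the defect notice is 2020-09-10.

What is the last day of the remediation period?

The last day of the remediation period: 2020-09-10 + 13 days = 2020-09-23.

2020-09-23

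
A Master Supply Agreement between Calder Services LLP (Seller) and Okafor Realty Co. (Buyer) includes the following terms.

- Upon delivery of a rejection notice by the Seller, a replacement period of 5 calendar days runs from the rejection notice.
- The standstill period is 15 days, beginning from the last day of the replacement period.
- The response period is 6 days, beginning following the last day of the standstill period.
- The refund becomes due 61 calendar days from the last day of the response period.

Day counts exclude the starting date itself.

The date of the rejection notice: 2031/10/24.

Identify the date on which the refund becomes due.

The last day of the replacement period: 5 calendar days after 2031/10/24 is 2031/10/29.
The last day of the standstill period: 2031/10/29 + 15 days = 2031/11/13.
Adding 6 calendar days to 2031/11/13 gives 2031/11/19, which is the last day of the response period.
The date on which the refund becomes due: 61 calendar days after 2031/11/19 is 2032/01/19.

2032/01/19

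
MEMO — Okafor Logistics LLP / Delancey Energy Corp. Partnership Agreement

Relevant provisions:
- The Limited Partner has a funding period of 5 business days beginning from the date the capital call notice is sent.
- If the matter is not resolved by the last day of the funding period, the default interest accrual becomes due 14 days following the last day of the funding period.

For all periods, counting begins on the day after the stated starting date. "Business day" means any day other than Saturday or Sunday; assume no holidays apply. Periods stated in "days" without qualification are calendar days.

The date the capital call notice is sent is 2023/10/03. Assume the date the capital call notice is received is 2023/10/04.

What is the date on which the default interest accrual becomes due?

The last day of the funding period: 5 business days after Tuesday, 2023/10/03, skipping weekends — Oct 4, Oct 5, Oct 6, Oct 9, Oct 10 — lands on Tuesday, 2023/10/10.
The date on which the default interest accrual becomes due: 14 calendar days after 2023/10/10 is 2023/10/24.

2023/10/24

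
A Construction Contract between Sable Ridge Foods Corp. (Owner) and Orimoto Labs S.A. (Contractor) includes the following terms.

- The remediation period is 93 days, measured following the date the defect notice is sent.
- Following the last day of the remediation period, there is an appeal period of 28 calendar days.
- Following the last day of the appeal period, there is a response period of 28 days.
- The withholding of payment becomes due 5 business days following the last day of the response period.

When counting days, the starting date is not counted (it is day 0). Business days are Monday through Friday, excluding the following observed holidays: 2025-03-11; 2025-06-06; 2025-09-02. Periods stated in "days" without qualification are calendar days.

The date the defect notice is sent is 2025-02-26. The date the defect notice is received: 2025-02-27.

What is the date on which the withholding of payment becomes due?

2025-08-01

The last day of the remediation period: 93 calendar days after 2025-02-26 is 2025-05-30.
Adding 28 calendar days to 2025-05-30 gives 2025-06-27, which is the last day of the appeal period.
The last day of the response period: 28 calendar days after 2025-06-27 is 2025-07-25.
From Friday, 2025-07-25, 5 business days (Jul 28, Jul 29, Jul 30, Jul 31, Aug 1, skipping weekends) brings us to Friday, 2025-08-01, which is the date on which the withholding of payment becomes due.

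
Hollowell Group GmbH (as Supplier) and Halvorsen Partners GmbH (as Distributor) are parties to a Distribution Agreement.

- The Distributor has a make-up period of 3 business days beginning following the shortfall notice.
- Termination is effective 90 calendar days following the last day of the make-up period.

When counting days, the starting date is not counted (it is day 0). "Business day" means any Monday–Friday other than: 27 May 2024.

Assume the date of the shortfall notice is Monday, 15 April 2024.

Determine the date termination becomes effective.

17 July 2024

From Monday, 15 April 2024, 3 business days (Apr 16, Apr 17, Apr 18, skipping weekends) brings us to Thursday, 18 April 2024, which is the last day of the make-up period.
Adding 90 calendar days to 18 April 2024 gives 17 July 2024, which is the date termination becomes effective.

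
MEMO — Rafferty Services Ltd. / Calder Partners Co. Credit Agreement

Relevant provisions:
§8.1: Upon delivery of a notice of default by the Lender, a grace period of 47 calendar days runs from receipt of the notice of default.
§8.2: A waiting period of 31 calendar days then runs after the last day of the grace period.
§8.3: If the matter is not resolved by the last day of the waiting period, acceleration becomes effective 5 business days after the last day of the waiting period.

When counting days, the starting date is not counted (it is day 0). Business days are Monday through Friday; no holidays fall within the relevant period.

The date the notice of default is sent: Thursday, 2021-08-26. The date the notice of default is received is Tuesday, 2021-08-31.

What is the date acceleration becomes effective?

2021-11-24

The last day of the grace period: 47 calendar days after 2021-08-31 is 2021-10-17.
The last day of the waiting period: 2021-10-17 + 31 days = 2021-11-17.
From Wednesday, 2021-11-17, 5 business days (Nov 18, Nov 19, Nov 22, Nov 23, Nov 24, skipping weekends) brings us to Wednesday, 2021-11-24, which is the date acceleration becomes effective.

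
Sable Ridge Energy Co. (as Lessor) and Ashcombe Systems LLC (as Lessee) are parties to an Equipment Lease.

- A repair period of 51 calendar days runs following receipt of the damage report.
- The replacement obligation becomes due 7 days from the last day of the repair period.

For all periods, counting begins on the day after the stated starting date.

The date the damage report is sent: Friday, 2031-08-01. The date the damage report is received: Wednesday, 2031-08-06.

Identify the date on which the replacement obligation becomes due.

2031-10-03

The last day of the repair period: 2031-08-06 + 51 days = 2031-09-26.
The date on which the replacement obligation becomes due: 7 calendar days after 2031-09-26 is 2031-10-03.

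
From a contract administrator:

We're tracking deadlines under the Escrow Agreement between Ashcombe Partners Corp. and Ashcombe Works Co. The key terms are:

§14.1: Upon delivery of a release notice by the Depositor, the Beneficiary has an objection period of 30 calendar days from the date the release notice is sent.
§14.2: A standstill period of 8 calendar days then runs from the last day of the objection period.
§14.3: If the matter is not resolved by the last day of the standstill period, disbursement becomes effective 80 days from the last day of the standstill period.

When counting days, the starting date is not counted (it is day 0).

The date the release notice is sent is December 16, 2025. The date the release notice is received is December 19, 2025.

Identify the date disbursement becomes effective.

April 13, 2026

The last day of the objection period: December 16, 2025 + 30 days = January 15, 2026.
The last day of the standstill period: January 15, 2026 + 8 days = January 23, 2026.
The date disbursement becomes effective: January 23, 2026 + 80 days = April 13, 2026.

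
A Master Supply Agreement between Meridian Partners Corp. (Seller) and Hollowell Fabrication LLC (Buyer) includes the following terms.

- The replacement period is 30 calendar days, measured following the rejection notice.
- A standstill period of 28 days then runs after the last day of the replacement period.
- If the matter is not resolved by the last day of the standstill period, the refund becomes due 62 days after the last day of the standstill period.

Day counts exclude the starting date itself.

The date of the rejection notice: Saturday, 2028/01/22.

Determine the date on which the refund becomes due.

The last day of the replacement period: 30 calendar days after 2028/01/22 is 2028/02/21.
The last day of the standstill period: 28 calendar days after 2028/02/21 is 2028/03/20.
Adding 62 calendar days to 2028/03/20 gives 2028/05/21, which is the date on which the refund becomes due.

2028/05/21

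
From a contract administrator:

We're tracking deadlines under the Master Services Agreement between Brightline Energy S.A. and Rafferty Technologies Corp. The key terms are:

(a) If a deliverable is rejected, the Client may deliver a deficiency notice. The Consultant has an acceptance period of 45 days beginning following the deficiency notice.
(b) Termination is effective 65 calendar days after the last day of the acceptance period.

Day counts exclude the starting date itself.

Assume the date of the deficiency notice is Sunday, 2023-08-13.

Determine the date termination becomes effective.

The last day of the acceptance period: 2023-08-13 + 45 days = 2023-09-27.
The date termination becomes effective: 2023-09-27 + 65 days = 2023-12-01.

2023-12-01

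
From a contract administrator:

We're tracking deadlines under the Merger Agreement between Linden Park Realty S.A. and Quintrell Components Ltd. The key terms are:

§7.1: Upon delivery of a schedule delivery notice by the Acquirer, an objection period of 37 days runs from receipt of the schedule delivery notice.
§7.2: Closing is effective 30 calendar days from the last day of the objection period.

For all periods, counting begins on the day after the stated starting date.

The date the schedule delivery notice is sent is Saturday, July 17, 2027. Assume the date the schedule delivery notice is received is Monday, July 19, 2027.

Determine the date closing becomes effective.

The last day of the objection period: 37 calendar days after July 19, 2027 is August 25, 2027.
The date closing becomes effective: August 25, 2027 + 30 days = September 24, 2027.

September 24, 2027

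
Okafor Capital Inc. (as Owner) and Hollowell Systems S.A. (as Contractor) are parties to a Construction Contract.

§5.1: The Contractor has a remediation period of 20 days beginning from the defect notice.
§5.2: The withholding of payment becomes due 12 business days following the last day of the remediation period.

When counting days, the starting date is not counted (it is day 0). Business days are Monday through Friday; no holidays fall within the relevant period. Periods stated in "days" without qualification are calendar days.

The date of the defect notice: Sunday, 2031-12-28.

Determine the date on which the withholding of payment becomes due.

Adding 20 calendar days to 2031-12-28 gives 2032-01-17, which is the last day of the remediation period.
The date on which the withholding of payment becomes due: 12 business days after Saturday, 2032-01-17, skipping weekends — Jan 19, Jan 20, Jan 21, Jan 22, …, Jan 30, Feb 2, Feb 3 — lands on Tuesday, 2032-02-03.

2032-02-03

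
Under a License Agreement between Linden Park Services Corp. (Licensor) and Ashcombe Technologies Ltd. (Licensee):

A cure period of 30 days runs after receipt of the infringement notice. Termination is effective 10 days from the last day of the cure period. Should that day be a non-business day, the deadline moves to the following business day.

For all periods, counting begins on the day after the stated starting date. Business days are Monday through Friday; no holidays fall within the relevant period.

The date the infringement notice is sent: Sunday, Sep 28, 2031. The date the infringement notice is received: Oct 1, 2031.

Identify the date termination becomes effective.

Nov 10, 2031

Adding 30 calendar days to Oct 1, 2031 gives Oct 31, 2031, which is the last day of the cure period.
Adding 10 calendar days to Oct 31, 2031 gives Nov 10, 2031, which is the date termination becomes effective. Nov 10, 2031 is a Monday, so no roll-forward applies.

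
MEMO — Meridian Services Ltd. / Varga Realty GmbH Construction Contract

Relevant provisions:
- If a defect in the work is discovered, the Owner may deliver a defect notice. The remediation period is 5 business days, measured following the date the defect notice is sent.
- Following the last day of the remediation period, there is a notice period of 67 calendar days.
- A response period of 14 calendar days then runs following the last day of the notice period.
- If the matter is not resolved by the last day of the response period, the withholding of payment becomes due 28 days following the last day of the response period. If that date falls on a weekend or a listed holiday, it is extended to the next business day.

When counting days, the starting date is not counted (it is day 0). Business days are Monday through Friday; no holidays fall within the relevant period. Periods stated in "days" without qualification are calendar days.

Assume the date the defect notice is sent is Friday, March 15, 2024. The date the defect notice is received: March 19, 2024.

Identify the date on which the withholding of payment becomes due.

July 9, 2024

The last day of the remediation period: counting 5 business days from Friday, March 15, 2024 (Mar 18, Mar 19, Mar 20, Mar 21, Mar 22, skipping weekends) reaches Friday, March 22, 2024.
The last day of the notice period: 67 calendar days after March 22, 2024 is May 28, 2024.
Adding 14 calendar days to May 28, 2024 gives June 11, 2024, which is the last day of the response period.
The date on which the withholding of payment becomes due: 28 calendar days after June 11, 2024 is July 9, 2024. July 9, 2024 is a Tuesday, so no roll-forward applies.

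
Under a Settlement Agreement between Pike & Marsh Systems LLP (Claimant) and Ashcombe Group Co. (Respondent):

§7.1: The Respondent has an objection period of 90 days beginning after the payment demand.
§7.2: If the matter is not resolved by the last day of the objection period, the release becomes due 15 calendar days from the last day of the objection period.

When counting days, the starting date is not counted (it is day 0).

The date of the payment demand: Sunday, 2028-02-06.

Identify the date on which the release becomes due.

2028-05-21

Adding 90 calendar days to 2028-02-06 gives 2028-05-06, which is the last day of the objection period.
The date on which the release becomes due: 15 calendar days after 2028-05-06 is 2028-05-21.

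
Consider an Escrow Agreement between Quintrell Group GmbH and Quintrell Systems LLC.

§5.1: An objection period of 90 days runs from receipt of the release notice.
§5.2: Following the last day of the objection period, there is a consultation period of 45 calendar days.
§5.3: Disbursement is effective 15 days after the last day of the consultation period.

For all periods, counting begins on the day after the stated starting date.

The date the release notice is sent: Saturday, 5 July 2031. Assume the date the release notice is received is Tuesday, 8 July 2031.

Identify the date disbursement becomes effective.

Adding 90 calendar days to 8 July 2031 gives 6 October 2031, which is the last day of the objection period.
The last day of the consultation period: 6 October 2031 + 45 days = 20 November 2031.
The date disbursement becomes effective: 20 November 2031 + 15 days = 5 December 2031.

5 December 2031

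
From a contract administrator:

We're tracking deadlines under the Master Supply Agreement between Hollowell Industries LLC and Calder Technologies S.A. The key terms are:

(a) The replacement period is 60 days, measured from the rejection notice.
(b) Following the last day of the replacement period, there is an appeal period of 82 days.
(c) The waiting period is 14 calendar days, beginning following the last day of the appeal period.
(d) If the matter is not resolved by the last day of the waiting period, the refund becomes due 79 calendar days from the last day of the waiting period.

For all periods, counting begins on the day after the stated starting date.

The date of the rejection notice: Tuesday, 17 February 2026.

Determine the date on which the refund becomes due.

Adding 60 calendar days to 17 February 2026 gives 18 April 2026, which is the last day of the replacement period.
Adding 82 calendar days to 18 April 2026 gives 9 July 2026, which is the last day of the appeal period.
Adding 14 calendar days to 9 July 2026 gives 23 July 2026, which is the last day of the waiting period.
The date on which the refund becomes due: 79 calendar days after 23 July 2026 is 10 October 2026.

10 October 2026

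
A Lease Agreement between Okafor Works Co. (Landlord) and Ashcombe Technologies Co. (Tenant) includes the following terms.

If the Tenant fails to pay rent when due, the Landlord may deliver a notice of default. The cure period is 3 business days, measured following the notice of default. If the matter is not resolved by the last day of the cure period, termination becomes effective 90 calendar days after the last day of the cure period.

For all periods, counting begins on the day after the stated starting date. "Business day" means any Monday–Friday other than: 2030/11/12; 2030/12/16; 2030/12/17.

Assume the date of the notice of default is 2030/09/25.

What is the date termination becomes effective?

The last day of the cure period: 3 business days after Wednesday, 2030/09/25, skipping weekends — Sep 26, Sep 27, Sep 30 — lands on Monday, 2030/09/30.
The date termination becomes effective: 90 calendar days after 2030/09/30 is 2030/12/29.

2030/12/29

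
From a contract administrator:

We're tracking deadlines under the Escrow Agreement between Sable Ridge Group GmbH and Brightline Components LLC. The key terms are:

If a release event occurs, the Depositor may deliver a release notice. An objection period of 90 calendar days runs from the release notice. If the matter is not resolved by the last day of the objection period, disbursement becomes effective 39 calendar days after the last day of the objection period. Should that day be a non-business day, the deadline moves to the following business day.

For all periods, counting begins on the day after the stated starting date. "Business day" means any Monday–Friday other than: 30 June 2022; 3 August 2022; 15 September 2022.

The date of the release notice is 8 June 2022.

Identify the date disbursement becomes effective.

The last day of the objection period: 8 June 2022 + 90 days = 6 September 2022.
Adding 39 calendar days to 6 September 2022 gives 15 October 2022, which is the date disbursement becomes effective. That falls on a Saturday, so it rolls to the next business day, Monday, 17 October 2022.

17 October 2022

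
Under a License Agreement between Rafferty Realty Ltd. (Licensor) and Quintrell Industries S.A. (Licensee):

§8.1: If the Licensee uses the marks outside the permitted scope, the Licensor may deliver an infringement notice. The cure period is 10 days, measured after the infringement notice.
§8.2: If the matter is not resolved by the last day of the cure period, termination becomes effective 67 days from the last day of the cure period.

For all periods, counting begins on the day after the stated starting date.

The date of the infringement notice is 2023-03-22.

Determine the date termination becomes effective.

The last day of the cure period: 2023-03-22 + 10 days = 2023-04-01.
The date termination becomes effective: 2023-04-01 + 67 days = 2023-06-07.

2023-06-07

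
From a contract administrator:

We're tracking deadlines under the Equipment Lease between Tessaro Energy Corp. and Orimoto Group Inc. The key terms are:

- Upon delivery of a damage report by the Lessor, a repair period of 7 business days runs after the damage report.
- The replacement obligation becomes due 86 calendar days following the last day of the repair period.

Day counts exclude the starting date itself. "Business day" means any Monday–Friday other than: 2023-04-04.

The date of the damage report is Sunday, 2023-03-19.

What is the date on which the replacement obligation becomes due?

The last day of the repair period: 7 business days after Sunday, 2023-03-19, skipping weekends — Mar 20, Mar 21, Mar 22, Mar 23, Mar 24, Mar 27, Mar 28 — lands on Tuesday, 2023-03-28.
The date on which the replacement obligation becomes due: 86 calendar days after 2023-03-28 is 2023-06-22.

2023-06-22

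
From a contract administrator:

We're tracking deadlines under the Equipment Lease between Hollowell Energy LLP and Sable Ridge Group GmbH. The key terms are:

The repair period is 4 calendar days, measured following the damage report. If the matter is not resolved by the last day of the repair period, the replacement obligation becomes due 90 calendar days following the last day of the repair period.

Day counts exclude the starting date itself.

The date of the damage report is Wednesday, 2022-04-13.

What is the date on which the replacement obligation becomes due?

Adding 4 calendar days to 2022-04-13 gives 2022-04-17, which is the last day of the repair period.
The date on which the replacement obligation becomes due: 2022-04-17 + 90 days = 2022-07-16.

2022-07-16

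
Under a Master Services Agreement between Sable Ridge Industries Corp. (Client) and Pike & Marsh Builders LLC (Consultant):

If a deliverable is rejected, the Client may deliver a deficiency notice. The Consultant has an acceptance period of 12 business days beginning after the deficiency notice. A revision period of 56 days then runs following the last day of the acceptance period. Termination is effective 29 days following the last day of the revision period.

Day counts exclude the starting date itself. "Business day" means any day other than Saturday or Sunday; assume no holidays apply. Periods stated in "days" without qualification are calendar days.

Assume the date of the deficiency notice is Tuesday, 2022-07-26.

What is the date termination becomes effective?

2022-11-04

The last day of the acceptance period: 12 business days after Tuesday, 2022-07-26, skipping weekends — Jul 27, Jul 28, Jul 29, Aug 1, …, Aug 9, Aug 10, Aug 11 — lands on Thursday, 2022-08-11.
Adding 56 calendar days to 2022-08-11 gives 2022-10-06, which is the last day of the revision period.
The date termination becomes effective: 2022-10-06 + 29 days = 2022-11-04.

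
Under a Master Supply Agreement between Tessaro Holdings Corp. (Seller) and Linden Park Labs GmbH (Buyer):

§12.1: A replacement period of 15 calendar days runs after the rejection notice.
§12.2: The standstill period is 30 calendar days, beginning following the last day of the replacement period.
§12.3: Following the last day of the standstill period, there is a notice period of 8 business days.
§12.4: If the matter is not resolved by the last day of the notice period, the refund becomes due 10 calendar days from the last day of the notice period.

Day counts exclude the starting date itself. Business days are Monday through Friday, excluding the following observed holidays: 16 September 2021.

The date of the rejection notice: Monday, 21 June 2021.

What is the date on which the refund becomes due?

Adding 15 calendar days to 21 June 2021 gives 6 July 2021, which is the last day of the replacement period.
The last day of the standstill period: 30 calendar days after 6 July 2021 is 5 August 2021.
The last day of the notice period: counting 8 business days from Thursday, 5 August 2021 (Aug 6, Aug 9, Aug 10, Aug 11, Aug 12, Aug 13, Aug 16, Aug 17, skipping weekends) reaches Tuesday, 17 August 2021.
The date on which the refund becomes due: 17 August 2021 + 10 days = 27 August 2021.

27 August 2021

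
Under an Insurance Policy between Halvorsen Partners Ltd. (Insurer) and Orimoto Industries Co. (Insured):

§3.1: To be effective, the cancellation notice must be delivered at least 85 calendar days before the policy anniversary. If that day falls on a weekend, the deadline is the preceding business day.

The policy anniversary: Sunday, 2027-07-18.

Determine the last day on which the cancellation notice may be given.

2027-04-23

2027-07-18 minus 85 days is 2027-04-24. That is a Saturday, so the deadline moves back to Friday, 2027-04-23.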